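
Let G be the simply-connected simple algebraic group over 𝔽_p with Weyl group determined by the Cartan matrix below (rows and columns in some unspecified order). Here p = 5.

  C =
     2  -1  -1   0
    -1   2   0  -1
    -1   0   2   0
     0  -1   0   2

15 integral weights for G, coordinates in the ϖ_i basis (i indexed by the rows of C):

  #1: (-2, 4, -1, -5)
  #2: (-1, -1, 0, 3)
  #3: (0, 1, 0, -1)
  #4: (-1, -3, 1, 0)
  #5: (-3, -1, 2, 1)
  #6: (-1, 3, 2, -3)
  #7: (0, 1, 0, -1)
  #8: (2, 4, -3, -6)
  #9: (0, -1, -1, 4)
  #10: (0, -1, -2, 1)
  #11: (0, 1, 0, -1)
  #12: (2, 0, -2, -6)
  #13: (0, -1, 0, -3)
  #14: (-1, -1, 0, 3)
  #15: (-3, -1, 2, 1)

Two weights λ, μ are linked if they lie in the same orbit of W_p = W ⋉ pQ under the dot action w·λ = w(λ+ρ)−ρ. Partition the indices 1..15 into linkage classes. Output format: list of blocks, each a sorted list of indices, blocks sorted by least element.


Cartan matrix: type A_4 (|W|=120); un-permuting the 4 rows.

W_5-reps of the 15 weights in Ā_5 (same 4-coord order as C):

    λ_1+ρ ↦ (0, 0, 1, 4)
    λ_2+ρ ↦ (0, 0, 1, 4)
    λ_3+ρ ↦ (1, 2, 1, 0)
    λ_4+ρ ↦ (1, 1, 0, 0)
    λ_5+ρ ↦ (0, 2, 1, 0)
    λ_6+ρ ↦ (0, 2, 1, 0)
    λ_7+ρ ↦ (1, 2, 1, 0)
    λ_8+ρ ↦ (0, 0, 1, 2)
    λ_9+ρ ↦ (0, 0, 1, 4)
    λ_10+ρ ↦ (0, 0, 1, 2)
    λ_11+ρ ↦ (1, 2, 1, 0)
    λ_12+ρ ↦ (1, 2, 1, 1)
    λ_13+ρ ↦ (1, 1, 0, 0)
    λ_14+ρ ↦ (0, 0, 1, 4)
    λ_15+ρ ↦ (0, 2, 1, 0)

The 15 indices split into 6 linkage classes (same alcove rep ⇔ same W_5-dot-orbit):

[[1, 2, 9, 14], [3, 7, 11], [4, 13], [5, 6, 15], [8, 10], [12]]


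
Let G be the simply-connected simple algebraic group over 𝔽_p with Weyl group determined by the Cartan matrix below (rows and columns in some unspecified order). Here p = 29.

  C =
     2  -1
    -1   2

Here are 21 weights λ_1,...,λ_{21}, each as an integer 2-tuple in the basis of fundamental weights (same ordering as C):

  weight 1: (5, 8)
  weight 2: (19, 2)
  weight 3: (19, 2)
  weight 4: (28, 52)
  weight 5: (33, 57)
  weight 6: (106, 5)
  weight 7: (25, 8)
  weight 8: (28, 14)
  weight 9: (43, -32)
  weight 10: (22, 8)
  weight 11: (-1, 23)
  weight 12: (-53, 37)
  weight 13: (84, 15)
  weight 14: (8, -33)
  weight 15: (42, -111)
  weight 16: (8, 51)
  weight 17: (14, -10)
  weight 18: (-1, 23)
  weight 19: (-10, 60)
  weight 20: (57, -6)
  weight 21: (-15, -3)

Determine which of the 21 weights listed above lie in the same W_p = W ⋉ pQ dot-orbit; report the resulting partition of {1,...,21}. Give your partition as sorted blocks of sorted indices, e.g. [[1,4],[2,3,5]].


Root system A_2: the 2×2 matrix C matches after relabeling.

Folding the 21 weights λ_j+ρ into Ā_29 (reps in the given 2-coord order):

    λ_1 → (6, 9)
    λ_2 → (20, 3)
    λ_3 → (20, 3)
    λ_4 → (0, 24)
    λ_5 → (0, 24)
    λ_6 → (20, 6)
    λ_7 → (20, 3)
    λ_8 → (14, 0)
    λ_9 → (2, 14)
    λ_10 → (20, 6)
    λ_11 → (0, 24)
    λ_12 → (6, 9)
    λ_13 → (2, 14)
    λ_14 → (20, 6)
    λ_15 → (6, 9)
    λ_16 → (20, 3)
    λ_17 → (6, 9)
    λ_18 → (0, 24)
    λ_19 → (20, 3)
    λ_20 → (0, 24)
    λ_21 → (2, 14)

These 21 weights hit 6 W_29-dot-orbits; sizes (4, 5, 5, 3, 1, 3):

[[1, 12, 15, 17], [2, 3, 7, 16, 19], [4, 5, 11, 18, 20], [6, 10, 14], [8], [9, 13, 21]]


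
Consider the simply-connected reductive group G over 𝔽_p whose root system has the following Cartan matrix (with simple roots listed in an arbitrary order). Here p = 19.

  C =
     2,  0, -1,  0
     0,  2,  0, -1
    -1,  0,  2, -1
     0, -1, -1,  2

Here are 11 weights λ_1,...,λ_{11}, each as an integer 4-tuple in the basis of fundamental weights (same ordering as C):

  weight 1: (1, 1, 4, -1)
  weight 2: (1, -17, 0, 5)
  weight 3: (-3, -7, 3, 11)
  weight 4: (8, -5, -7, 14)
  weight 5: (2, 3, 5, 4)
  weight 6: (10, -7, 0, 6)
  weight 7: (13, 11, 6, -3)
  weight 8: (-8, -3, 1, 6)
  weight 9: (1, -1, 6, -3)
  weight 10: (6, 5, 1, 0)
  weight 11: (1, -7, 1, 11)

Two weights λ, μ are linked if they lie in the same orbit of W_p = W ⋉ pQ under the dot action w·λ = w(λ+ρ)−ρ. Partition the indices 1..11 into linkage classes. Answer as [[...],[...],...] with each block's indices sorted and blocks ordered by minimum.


Dynkin diagram of C (from the 6 off-diagonal −1 entries): A_4.

Each λ_j+ρ reduced to Ā_19; 4-tuples below use C's row order:

  1: (2, 2, 5, 0) · 2: (7, 6, 2, 1) · 3: (2, 6, 2, 6) · 4: (3, 4, 6, 5) · 5: (3, 4, 6, 5) · 6: (11, 6, 1, 1) · 7: (2, 2, 5, 0) · 8: (2, 2, 5, 0) · 9: (2, 2, 5, 0) · 10: (7, 6, 2, 1) · 11: (2, 6, 2, 6)

Partition of {1..11} into 5 W_19-dot-orbits:

[[1, 7, 8, 9], [2, 10], [3, 11], [4, 5], [6]]


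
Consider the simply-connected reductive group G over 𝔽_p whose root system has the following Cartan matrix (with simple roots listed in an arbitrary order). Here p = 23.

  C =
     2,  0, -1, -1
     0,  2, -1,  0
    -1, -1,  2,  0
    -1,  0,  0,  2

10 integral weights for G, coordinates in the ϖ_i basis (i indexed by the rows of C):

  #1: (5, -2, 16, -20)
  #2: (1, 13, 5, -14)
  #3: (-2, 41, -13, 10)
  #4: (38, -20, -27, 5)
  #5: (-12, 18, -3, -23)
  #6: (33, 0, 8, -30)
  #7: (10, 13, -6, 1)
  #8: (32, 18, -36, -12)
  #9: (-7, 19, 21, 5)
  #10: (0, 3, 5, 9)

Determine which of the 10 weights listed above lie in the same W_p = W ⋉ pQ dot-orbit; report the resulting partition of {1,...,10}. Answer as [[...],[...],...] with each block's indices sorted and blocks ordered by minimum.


Dynkin diagram of C (from the 6 off-diagonal −1 entries): A_4.

W_23-reps of the 10 weights in Ā_23 (same 4-coord order as C):

  1: (13, 1, 3, 6)
  2: (6, 9, 5, 2)
  3: (1, 4, 6, 10)
  4: (13, 1, 3, 6)
  5: (1, 4, 6, 10)
  6: (6, 9, 5, 2)
  7: (6, 9, 5, 2)
  8: (1, 4, 6, 10)
  9: (13, 1, 3, 6)
  10: (1, 4, 6, 10)

Grouping the 10 weights by Ā_23-representative: 3 linkage classes.

[[1, 4, 9], [2, 6, 7], [3, 5, 8, 10]]


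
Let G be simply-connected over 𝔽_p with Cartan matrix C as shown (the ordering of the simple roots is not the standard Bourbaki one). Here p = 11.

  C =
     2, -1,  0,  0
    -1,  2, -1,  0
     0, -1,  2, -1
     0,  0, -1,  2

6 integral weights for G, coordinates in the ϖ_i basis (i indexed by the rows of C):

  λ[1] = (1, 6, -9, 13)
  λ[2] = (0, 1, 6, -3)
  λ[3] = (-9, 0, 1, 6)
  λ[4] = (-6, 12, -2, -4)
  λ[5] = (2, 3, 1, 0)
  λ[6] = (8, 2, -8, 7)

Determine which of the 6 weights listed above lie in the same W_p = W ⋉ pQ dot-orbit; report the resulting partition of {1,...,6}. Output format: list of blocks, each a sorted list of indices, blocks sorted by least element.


Root system A_4: the 4×4 matrix C matches after relabeling.

Each λ_j+ρ reduced to Ā_11; 4-tuples below use C's row order:

  λ_1 → (1, 2, 5, 2) · λ_2 → (1, 2, 5, 2) · λ_3 → (1, 2, 5, 2) · λ_4 → (3, 4, 2, 1) · λ_5 → (3, 4, 2, 1) · λ_6 → (3, 4, 2, 1)

The 6 indices split into 2 linkage classes (same alcove rep ⇔ same W_11-dot-orbit):

[[1, 2, 3], [4, 5, 6]]


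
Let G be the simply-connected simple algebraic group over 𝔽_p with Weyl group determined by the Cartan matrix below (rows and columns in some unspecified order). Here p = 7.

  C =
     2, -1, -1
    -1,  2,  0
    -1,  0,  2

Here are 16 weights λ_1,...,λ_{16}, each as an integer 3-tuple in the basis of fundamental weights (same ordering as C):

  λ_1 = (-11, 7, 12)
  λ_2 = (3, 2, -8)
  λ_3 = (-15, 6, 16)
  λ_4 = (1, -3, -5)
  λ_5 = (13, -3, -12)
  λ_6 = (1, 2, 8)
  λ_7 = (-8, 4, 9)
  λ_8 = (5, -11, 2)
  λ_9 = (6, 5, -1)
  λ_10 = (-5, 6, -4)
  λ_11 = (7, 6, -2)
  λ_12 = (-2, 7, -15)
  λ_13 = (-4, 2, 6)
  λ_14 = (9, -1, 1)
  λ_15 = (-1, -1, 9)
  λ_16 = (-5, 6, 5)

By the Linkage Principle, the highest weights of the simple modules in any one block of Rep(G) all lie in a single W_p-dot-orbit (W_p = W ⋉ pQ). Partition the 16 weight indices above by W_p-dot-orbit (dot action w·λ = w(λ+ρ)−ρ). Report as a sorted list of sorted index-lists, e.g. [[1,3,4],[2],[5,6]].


Cartan matrix: type A_3 (|W|=24); un-permuting the 3 rows.

Each λ_j+ρ reduced to Ā_7; 3-tuples below use C's row order:

  λ_1 → (1, 3, 2) · λ_2 → (3, 0, 4) · λ_3 → (3, 0, 4) · λ_4 → (2, 2, 0) · λ_5 → (4, 1, 0) · λ_6 → (2, 2, 0) · λ_7 → (4, 1, 0) · λ_8 → (1, 3, 2) · λ_9 → (1, 0, 6) · λ_10 → (3, 0, 4) · λ_11 → (1, 0, 6) · λ_12 → (1, 0, 6) · λ_13 → (3, 0, 4) · λ_14 → (2, 2, 0) · λ_15 → (3, 0, 4) · λ_16 → (4, 1, 0)

5 distinct reps among the 16 weights ⇒ 5 W_7-linkage classes:

[[1, 8], [2, 3, 10, 13, 15], [4, 6, 14], [5, 7, 16], [9, 11, 12]]


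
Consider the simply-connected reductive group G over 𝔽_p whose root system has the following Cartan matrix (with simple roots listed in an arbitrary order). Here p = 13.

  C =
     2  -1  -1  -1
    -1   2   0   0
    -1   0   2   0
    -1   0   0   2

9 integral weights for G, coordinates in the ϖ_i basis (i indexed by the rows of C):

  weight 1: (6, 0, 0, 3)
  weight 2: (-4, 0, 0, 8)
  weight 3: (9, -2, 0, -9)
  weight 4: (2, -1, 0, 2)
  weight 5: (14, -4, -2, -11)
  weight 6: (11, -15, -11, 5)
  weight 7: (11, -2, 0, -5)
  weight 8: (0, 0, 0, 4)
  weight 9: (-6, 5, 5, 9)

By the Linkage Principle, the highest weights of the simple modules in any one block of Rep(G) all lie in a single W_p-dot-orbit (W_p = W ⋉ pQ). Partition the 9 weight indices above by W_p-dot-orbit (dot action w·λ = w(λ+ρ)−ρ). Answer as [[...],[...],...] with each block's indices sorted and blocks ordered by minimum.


Cartan matrix: type D_4 (|W|=192); un-permuting the 4 rows.

Folding the 9 weights λ_j+ρ into Ā_13 (reps in the given 4-coord order):

    1: (0, 1, 1, 4)
    2: (1, 1, 1, 5)
    3: (1, 1, 1, 8)
    4: (3, 0, 1, 3)
    5: (1, 1, 1, 8)
    6: (1, 1, 1, 5)
    7: (0, 1, 1, 4)
    8: (1, 1, 1, 5)
    9: (1, 1, 1, 5)

4 distinct reps among the 9 weights ⇒ 4 W_13-linkage classes:

[[1, 7], [2, 6, 8, 9], [3, 5], [4]]


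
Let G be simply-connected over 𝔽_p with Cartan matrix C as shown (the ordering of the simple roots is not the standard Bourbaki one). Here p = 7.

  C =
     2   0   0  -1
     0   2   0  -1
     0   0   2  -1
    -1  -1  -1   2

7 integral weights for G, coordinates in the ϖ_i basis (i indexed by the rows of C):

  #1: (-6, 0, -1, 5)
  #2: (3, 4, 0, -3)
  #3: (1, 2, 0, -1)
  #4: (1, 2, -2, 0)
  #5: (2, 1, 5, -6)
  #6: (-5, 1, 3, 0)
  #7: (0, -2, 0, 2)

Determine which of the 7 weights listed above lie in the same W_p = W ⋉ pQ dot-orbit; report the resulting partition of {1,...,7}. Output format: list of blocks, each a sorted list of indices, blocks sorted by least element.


C ↔ D_4 under row/col permutation; |W(D_4)| = 192.

Each λ_j+ρ reduced to Ā_7; 4-tuples below use C's row order:

  λ_1+ρ ↦ (5, 1, 0, 0) · λ_2+ρ ↦ (2, 3, 1, 0) · λ_3+ρ ↦ (2, 3, 1, 0) · λ_4+ρ ↦ (2, 3, 1, 0) · λ_5+ρ ↦ (2, 3, 1, 0) · λ_6+ρ ↦ (1, 1, 1, 2) · λ_7+ρ ↦ (1, 1, 1, 2)

The 7 indices split into 3 linkage classes (same alcove rep ⇔ same W_7-dot-orbit):

[[1], [2, 3, 4, 5], [6, 7]]


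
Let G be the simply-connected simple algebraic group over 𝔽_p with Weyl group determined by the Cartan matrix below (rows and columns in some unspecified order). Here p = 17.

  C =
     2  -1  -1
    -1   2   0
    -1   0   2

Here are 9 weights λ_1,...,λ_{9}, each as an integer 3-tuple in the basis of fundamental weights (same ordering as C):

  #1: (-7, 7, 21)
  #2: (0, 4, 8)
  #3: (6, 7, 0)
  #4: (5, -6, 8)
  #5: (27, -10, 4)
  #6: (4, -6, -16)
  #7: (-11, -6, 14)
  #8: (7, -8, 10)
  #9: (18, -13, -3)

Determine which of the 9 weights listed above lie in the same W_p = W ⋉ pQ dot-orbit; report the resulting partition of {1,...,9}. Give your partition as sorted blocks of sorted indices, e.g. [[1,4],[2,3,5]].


C ↔ A_3 under row/col permutation; |W(A_3)| = 24.

Ā_17 reps of the 9 weights (A_3, coords as presented):

  1: (1, 5, 9) · 2: (1, 5, 9) · 3: (7, 8, 1) · 4: (1, 5, 9) · 5: (1, 5, 9) · 6: (5, 10, 0) · 7: (5, 10, 0) · 8: (1, 5, 9) · 9: (5, 10, 0)

Linkage partition of the 9 weights (3 classes, p=17):

[[1, 2, 4, 5, 8], [3], [6, 7, 9]]


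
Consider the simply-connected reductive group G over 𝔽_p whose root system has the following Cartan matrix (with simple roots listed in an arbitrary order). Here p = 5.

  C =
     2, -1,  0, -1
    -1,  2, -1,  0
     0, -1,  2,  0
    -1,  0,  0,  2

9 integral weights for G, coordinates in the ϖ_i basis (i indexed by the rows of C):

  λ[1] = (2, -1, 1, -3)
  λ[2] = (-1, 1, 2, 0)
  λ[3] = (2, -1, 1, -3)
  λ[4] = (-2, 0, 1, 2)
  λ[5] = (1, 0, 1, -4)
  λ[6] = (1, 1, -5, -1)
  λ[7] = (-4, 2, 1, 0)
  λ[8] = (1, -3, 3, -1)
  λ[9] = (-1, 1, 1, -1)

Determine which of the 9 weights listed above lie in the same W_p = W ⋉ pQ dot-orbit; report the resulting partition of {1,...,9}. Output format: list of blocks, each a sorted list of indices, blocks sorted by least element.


Cartan matrix: type A_4 (|W|=120); un-permuting the 4 rows.

W_5-reps of the 9 weights in Ā_5 (same 4-coord order as C):

    [1] (1, 0, 2, 2)
    [2] (0, 2, 2, 0)
    [3] (1, 0, 2, 2)
    [4] (1, 0, 2, 2)
    [5] (1, 0, 2, 2)
    [6] (0, 2, 2, 0)
    [7] (1, 0, 2, 2)
    [8] (0, 2, 2, 0)
    [9] (0, 2, 2, 0)

2 distinct reps among the 9 weights ⇒ 2 W_5-linkage classes:

[[1, 3, 4, 5, 7], [2, 6, 8, 9]]


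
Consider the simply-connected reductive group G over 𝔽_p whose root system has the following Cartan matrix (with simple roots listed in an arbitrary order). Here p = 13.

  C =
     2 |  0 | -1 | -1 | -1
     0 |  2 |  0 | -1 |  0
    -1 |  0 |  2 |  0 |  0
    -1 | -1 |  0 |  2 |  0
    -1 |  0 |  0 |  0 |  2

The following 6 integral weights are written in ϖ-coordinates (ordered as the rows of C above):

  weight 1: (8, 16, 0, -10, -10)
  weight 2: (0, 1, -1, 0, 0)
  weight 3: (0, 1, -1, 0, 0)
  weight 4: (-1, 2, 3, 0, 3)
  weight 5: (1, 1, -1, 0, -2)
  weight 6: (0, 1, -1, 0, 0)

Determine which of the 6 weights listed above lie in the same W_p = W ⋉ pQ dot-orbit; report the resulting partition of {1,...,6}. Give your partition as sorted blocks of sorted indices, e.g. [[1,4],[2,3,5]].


Cartan matrix: type D_5 (|W|=1920); un-permuting the 5 rows.

λ_j+ρ reflected into Ā_13 (⟨·,θ^∨⟩≤13); 5-tuples as given:

  λ_1 → (0, 3, 4, 1, 4)
  λ_2 → (1, 2, 0, 1, 1)
  λ_3 → (1, 2, 0, 1, 1)
  λ_4 → (0, 3, 4, 1, 4)
  λ_5 → (1, 2, 0, 1, 1)
  λ_6 → (1, 2, 0, 1, 1)

Grouping the 6 weights by Ā_13-representative: 2 linkage classes.

[[1, 4], [2, 3, 5, 6]]


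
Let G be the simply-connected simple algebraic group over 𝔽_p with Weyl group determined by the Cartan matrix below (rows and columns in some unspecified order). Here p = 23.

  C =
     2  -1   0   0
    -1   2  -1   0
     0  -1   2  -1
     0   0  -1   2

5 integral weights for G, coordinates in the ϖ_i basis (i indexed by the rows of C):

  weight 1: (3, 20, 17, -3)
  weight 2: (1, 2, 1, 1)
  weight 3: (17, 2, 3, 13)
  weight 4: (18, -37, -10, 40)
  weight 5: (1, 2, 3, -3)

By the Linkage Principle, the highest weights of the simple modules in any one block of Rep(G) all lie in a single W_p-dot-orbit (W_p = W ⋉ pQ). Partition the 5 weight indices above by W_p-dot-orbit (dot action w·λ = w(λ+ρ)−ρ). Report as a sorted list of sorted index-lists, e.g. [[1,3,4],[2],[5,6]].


C ↔ A_4 under row/col permutation; |W(A_4)| = 120.

Folding the 5 weights λ_j+ρ into Ā_23 (reps in the given 4-coord order):

    λ_1 → (2, 3, 2, 2)
    λ_2 → (2, 3, 2, 2)
    λ_3 → (2, 3, 2, 2)
    λ_4 → (4, 1, 3, 6)
    λ_5 → (2, 3, 2, 2)

Linkage partition of the 5 weights (2 classes, p=23):

[[1, 2, 3, 5], [4]]


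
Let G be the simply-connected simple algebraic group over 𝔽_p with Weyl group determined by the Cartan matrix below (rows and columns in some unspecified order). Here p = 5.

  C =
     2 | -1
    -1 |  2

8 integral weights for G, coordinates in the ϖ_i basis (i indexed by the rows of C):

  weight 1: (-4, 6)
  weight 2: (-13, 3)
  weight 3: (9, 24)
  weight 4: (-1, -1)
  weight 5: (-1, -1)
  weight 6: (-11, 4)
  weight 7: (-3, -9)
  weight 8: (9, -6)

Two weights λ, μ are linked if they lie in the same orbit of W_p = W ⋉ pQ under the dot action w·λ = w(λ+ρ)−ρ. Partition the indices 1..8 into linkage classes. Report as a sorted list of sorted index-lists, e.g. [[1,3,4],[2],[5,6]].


Type A_2, rank 2, |W|=6; reorder rows/cols to standard.

Ā_5 reps of the 8 weights (A_2, coords as presented):

  λ_1 → (1, 2)
  λ_2 → (1, 2)
  λ_3 → (0, 0)
  λ_4 → (0, 0)
  λ_5 → (0, 0)
  λ_6 → (0, 0)
  λ_7 → (0, 3)
  λ_8 → (0, 0)

The 8 indices split into 3 linkage classes (same alcove rep ⇔ same W_5-dot-orbit):

[[1, 2], [3, 4, 5, 6, 8], [7]]


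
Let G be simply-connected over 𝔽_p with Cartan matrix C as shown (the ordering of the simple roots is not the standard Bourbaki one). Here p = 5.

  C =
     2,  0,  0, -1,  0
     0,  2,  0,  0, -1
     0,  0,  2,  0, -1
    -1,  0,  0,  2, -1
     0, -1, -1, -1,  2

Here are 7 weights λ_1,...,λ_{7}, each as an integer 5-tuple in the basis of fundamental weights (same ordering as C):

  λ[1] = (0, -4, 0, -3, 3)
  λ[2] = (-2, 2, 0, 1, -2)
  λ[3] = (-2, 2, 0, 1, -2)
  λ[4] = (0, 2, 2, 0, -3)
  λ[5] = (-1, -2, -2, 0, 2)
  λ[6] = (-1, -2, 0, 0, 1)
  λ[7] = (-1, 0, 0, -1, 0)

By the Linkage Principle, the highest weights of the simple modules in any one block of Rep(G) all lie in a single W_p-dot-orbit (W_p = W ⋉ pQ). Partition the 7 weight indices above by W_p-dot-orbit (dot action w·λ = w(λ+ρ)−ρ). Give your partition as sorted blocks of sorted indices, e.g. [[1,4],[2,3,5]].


D_5 Cartan matrix, 5 simple roots permuted; ρ=(1,1,1,1,1).

W_5-reps of the 7 weights in Ā_5 (same 5-coord order as C):

  λ_1 → (1, 2, 0, 0, 1)
  λ_2 → (1, 2, 0, 0, 1)
  λ_3 → (1, 2, 0, 0, 1)
  λ_4 → (0, 1, 1, 0, 1)
  λ_5 → (0, 1, 1, 0, 1)
  λ_6 → (0, 1, 1, 0, 1)
  λ_7 → (0, 1, 1, 0, 1)

These 7 weights hit 2 W_5-dot-orbits; sizes (3, 4):

[[1, 2, 3], [4, 5, 6, 7]]


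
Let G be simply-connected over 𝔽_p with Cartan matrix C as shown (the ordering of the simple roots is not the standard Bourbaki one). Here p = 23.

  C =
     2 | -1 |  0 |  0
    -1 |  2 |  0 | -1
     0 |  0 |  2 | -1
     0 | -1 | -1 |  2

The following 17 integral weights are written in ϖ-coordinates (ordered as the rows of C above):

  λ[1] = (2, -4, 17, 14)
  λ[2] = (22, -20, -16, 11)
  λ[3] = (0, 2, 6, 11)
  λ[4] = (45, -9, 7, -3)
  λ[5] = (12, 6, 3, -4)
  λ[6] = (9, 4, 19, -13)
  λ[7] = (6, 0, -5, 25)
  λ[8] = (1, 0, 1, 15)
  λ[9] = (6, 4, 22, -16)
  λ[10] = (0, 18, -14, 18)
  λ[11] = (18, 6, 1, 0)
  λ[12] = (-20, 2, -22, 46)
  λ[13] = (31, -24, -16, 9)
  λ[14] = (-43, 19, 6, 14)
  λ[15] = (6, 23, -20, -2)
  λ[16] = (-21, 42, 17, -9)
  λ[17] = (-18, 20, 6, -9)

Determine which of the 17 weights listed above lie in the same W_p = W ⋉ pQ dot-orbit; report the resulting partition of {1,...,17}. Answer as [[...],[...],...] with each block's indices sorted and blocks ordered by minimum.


C ↔ A_4 under row/col permutation; |W(A_4)| = 120.

W_23-reps of the 17 weights in Ā_23 (same 4-coord order as C):

  λ_1 → (3, 7, 8, 5)
  λ_2 → (1, 3, 7, 12)
  λ_3 → (1, 3, 7, 12)
  λ_4 → (0, 13, 6, 2)
  λ_5 → (13, 4, 1, 3)
  λ_6 → (3, 7, 8, 5)
  λ_7 → (1, 3, 7, 12)
  λ_8 → (2, 1, 2, 16)
  λ_9 → (3, 7, 8, 5)
  λ_10 → (13, 4, 1, 3)
  λ_11 → (13, 4, 1, 3)
  λ_12 → (13, 4, 1, 3)
  λ_13 → (5, 0, 4, 10)
  λ_14 → (1, 3, 7, 12)
  λ_15 → (1, 3, 7, 12)
  λ_16 → (3, 7, 8, 5)
  λ_17 → (13, 4, 1, 3)

Partition of {1..17} into 6 W_23-dot-orbits:

[[1, 6, 9, 16], [2, 3, 7, 14, 15], [4], [5, 10, 11, 12, 17], [8], [13]]


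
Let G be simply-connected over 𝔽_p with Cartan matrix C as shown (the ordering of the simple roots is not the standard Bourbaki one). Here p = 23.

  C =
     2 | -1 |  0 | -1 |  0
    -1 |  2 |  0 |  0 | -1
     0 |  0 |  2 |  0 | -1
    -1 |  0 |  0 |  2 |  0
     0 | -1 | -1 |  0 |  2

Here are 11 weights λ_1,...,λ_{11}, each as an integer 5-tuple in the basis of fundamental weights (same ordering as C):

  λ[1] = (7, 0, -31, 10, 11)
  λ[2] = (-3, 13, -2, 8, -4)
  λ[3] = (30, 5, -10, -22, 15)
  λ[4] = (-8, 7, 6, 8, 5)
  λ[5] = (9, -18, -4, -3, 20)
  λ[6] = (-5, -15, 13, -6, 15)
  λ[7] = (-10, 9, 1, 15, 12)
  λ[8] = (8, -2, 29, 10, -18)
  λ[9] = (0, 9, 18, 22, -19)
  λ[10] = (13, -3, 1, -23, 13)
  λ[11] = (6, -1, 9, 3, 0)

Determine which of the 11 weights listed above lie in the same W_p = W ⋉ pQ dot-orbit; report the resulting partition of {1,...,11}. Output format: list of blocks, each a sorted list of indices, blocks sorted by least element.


C ↔ A_5 under row/col permutation; |W(A_5)| = 720.

λ_j+ρ reflected into Ā_23 (⟨·,θ^∨⟩≤23); 5-tuples as given:

    1: (2, 8, 3, 7, 1)
    2: (2, 8, 3, 7, 1)
    3: (7, 1, 7, 2, 6)
    4: (7, 1, 7, 2, 6)
    5: (2, 8, 3, 7, 1)
    6: (2, 2, 0, 7, 5)
    7: (7, 1, 7, 2, 6)
    8: (2, 8, 3, 7, 1)
    9: (7, 0, 10, 4, 1)
    10: (2, 8, 3, 7, 1)
    11: (7, 0, 10, 4, 1)

Linkage partition of the 11 weights (4 classes, p=23):

[[1, 2, 5, 8, 10], [3, 4, 7], [6], [9, 11]]


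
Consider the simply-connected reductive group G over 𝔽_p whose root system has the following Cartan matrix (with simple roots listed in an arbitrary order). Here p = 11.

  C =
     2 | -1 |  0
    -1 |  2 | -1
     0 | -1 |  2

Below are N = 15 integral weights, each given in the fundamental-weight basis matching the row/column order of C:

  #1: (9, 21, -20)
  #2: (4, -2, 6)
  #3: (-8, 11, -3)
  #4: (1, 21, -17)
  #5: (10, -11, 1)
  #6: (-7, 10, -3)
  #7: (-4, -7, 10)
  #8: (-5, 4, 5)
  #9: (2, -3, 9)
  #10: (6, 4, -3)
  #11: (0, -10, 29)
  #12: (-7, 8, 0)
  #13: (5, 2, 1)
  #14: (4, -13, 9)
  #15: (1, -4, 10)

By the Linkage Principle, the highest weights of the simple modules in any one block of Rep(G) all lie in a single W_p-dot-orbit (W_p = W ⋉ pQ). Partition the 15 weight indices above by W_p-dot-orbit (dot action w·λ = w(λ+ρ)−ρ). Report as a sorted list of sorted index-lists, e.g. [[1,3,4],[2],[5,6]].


Root system A_3: the 3×3 matrix C matches after relabeling.

Ā_11 reps of the 15 weights (A_3, coords as presented):

  [1] (1, 2, 8)
  [2] (4, 1, 6)
  [3] (6, 3, 1)
  [4] (6, 3, 2)
  [5] (1, 2, 8)
  [6] (6, 3, 2)
  [7] (6, 3, 2)
  [8] (4, 1, 6)
  [9] (1, 2, 8)
  [10] (6, 3, 1)
  [11] (1, 2, 8)
  [12] (6, 3, 1)
  [13] (6, 3, 2)
  [14] (6, 3, 1)
  [15] (1, 2, 8)

Grouping the 15 weights by Ā_11-representative: 4 linkage classes.

[[1, 5, 9, 11, 15], [2, 8], [3, 10, 12, 14], [4, 6, 7, 13]]


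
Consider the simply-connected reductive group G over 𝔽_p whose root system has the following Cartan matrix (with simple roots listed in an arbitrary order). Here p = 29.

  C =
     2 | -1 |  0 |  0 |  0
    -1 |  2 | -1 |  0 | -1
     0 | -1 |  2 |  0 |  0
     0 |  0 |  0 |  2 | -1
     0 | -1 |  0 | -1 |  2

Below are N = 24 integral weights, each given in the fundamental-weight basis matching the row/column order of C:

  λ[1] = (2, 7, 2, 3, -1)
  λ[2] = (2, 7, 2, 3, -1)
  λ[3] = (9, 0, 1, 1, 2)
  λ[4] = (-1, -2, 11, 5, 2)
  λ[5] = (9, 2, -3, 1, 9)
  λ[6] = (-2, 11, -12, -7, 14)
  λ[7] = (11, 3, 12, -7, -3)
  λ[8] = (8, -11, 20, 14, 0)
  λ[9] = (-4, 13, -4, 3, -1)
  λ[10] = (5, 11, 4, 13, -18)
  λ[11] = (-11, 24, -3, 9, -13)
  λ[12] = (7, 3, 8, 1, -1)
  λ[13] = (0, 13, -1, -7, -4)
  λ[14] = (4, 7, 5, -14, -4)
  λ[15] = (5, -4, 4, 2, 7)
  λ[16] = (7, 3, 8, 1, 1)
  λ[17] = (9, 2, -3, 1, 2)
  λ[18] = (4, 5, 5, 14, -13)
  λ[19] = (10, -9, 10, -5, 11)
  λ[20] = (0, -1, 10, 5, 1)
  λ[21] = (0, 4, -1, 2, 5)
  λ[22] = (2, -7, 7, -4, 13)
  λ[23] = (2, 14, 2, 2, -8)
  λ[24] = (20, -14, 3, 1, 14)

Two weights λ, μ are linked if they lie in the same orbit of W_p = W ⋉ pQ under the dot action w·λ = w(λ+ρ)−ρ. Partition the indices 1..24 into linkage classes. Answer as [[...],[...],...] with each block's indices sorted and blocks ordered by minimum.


C ↔ D_5 under row/col permutation; |W(D_5)| = 1920.

Alcove-folded reps (p=29, 24 weights, presented ϖ-order):

    λ_1+ρ ↦ (3, 8, 3, 4, 0)
    λ_2+ρ ↦ (3, 8, 3, 4, 0)
    λ_3+ρ ↦ (10, 1, 2, 2, 3)
    λ_4+ρ ↦ (1, 0, 11, 6, 2)
    λ_5+ρ ↦ (10, 1, 2, 2, 3)
    λ_6+ρ ↦ (1, 0, 11, 6, 2)
    λ_7+ρ ↦ (8, 4, 9, 2, 0)
    λ_8+ρ ↦ (1, 0, 11, 6, 2)
    λ_9+ρ ↦ (3, 8, 3, 4, 0)
    λ_10+ρ ↦ (1, 5, 0, 3, 6)
    λ_11+ρ ↦ (10, 1, 2, 2, 3)
    λ_12+ρ ↦ (8, 4, 9, 2, 0)
    λ_13+ρ ↦ (1, 5, 0, 3, 6)
    λ_14+ρ ↦ (3, 3, 2, 3, 5)
    λ_15+ρ ↦ (3, 3, 2, 3, 5)
    λ_16+ρ ↦ (8, 4, 9, 2, 0)
    λ_17+ρ ↦ (10, 1, 2, 2, 3)
    λ_18+ρ ↦ (1, 5, 0, 3, 6)
    λ_19+ρ ↦ (3, 8, 3, 4, 0)
    λ_20+ρ ↦ (1, 0, 11, 6, 2)
    λ_21+ρ ↦ (1, 5, 0, 3, 6)
    λ_22+ρ ↦ (3, 3, 2, 3, 5)
    λ_23+ρ ↦ (3, 8, 3, 4, 0)
    λ_24+ρ ↦ (8, 4, 9, 2, 0)

6 distinct reps among the 24 weights ⇒ 6 W_29-linkage classes:

[[1, 2, 9, 19, 23], [3, 5, 11, 17], [4, 6, 8, 20], [7, 12, 16, 24], [10, 13, 18, 21], [14, 15, 22]]


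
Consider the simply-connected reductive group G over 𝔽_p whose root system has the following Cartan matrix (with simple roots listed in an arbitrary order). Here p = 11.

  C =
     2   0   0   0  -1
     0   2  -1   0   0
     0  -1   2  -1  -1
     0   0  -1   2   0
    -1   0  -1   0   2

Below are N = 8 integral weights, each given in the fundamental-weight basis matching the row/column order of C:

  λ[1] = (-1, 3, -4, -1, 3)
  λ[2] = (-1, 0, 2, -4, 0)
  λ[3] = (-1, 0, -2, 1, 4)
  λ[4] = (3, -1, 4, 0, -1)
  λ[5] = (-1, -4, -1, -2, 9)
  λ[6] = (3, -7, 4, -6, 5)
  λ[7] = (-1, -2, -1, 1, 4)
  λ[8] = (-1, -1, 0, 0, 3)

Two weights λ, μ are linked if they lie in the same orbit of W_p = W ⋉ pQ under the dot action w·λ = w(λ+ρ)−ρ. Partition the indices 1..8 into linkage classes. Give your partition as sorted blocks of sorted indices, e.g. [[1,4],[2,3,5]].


Cartan matrix: type D_5 (|W|=1920); un-permuting the 5 rows.

Folding the 8 weights λ_j+ρ into Ā_11 (reps in the given 5-coord order):

  [1] (0, 1, 0, 3, 1) · [2] (0, 1, 0, 3, 1) · [3] (0, 0, 1, 1, 4) · [4] (0, 0, 1, 1, 4) · [5] (0, 1, 0, 3, 1) · [6] (0, 0, 1, 1, 4) · [7] (0, 0, 1, 1, 4) · [8] (0, 0, 1, 1, 4)

Grouping the 8 weights by Ā_11-representative: 2 linkage classes.

[[1, 2, 5], [3, 4, 6, 7, 8]]


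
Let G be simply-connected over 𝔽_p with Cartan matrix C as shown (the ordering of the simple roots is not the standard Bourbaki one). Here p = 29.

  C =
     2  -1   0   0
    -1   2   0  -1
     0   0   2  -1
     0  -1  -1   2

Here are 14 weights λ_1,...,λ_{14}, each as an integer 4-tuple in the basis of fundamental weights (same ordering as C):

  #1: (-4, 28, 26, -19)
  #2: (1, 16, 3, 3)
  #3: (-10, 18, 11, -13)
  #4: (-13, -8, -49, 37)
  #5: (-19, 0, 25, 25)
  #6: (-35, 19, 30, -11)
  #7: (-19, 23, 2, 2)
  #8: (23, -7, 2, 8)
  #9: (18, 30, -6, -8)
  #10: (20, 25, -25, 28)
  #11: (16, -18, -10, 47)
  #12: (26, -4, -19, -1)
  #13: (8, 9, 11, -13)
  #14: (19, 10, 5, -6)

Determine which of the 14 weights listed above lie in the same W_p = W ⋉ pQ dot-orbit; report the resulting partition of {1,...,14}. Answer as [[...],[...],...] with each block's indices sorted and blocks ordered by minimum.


Dynkin diagram of C (from the 6 off-diagonal −1 entries): A_4.

Folding the 14 weights λ_j+ρ into Ā_29 (reps in the given 4-coord order):

  λ_1+ρ ↦ (6, 2, 0, 18);  λ_2+ρ ↦ (2, 17, 4, 4);  λ_3+ρ ↦ (7, 2, 0, 10);  λ_4+ρ ↦ (7, 2, 0, 10);  λ_5+ρ ↦ (17, 6, 2, 3);  λ_6+ρ ↦ (2, 8, 5, 9);  λ_7+ρ ↦ (17, 6, 2, 3);  λ_8+ρ ↦ (17, 6, 2, 3);  λ_9+ρ ↦ (2, 8, 5, 9);  λ_10+ρ ↦ (6, 18, 3, 0);  λ_11+ρ ↦ (7, 2, 0, 10);  λ_12+ρ ↦ (6, 18, 3, 0);  λ_13+ρ ↦ (7, 2, 0, 10);  λ_14+ρ ↦ (17, 6, 2, 3)

Linkage partition of the 14 weights (6 classes, p=29):

[[1], [2], [3, 4, 11, 13], [5, 7, 8, 14], [6, 9], [10, 12]]


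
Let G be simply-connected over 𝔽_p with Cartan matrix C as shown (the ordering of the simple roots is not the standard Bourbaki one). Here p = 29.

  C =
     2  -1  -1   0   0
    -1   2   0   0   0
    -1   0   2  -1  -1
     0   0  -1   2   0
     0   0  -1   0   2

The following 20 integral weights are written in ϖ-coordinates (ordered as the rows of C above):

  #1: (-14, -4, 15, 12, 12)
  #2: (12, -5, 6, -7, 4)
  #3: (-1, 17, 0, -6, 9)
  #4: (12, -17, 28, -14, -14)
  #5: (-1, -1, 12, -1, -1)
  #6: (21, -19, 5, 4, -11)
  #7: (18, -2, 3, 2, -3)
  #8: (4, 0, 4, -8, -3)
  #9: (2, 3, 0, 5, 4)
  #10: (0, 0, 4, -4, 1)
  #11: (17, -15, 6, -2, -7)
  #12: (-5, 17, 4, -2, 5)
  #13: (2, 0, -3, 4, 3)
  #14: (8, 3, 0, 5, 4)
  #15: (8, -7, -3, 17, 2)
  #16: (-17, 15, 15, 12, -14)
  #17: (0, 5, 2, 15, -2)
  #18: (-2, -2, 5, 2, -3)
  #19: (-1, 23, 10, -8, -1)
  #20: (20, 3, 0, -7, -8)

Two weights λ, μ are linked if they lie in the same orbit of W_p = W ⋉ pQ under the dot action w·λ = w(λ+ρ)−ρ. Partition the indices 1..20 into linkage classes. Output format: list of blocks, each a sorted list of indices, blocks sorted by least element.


Root system D_5: the 5×5 matrix C matches after relabeling.

λ_j+ρ reflected into Ā_29 (⟨·,θ^∨⟩≤29); 5-tuples as given:

  λ_1 → (0, 0, 13, 0, 0)
  λ_2 → (3, 4, 1, 6, 5)
  λ_3 → (4, 14, 0, 1, 6)
  λ_4 → (0, 0, 13, 0, 0)
  λ_5 → (0, 0, 13, 0, 0)
  λ_6 → (4, 14, 0, 1, 6)
  λ_7 → (1, 1, 2, 3, 2)
  λ_8 → (1, 1, 2, 3, 2)
  λ_9 → (3, 4, 1, 6, 5)
  λ_10 → (1, 1, 2, 3, 2)
  λ_11 → (4, 14, 0, 1, 6)
  λ_12 → (4, 14, 0, 1, 6)
  λ_13 → (1, 1, 2, 3, 2)
  λ_14 → (3, 4, 1, 6, 5)
  λ_15 → (1, 6, 2, 16, 1)
  λ_16 → (0, 0, 13, 0, 0)
  λ_17 → (1, 6, 2, 16, 1)
  λ_18 → (1, 1, 2, 3, 2)
  λ_19 → (4, 14, 0, 1, 6)
  λ_20 → (3, 4, 1, 6, 5)

5 distinct reps among the 20 weights ⇒ 5 W_29-linkage classes:

[[1, 4, 5, 16], [2, 9, 14, 20], [3, 6, 11, 12, 19], [7, 8, 10, 13, 18], [15, 17]]


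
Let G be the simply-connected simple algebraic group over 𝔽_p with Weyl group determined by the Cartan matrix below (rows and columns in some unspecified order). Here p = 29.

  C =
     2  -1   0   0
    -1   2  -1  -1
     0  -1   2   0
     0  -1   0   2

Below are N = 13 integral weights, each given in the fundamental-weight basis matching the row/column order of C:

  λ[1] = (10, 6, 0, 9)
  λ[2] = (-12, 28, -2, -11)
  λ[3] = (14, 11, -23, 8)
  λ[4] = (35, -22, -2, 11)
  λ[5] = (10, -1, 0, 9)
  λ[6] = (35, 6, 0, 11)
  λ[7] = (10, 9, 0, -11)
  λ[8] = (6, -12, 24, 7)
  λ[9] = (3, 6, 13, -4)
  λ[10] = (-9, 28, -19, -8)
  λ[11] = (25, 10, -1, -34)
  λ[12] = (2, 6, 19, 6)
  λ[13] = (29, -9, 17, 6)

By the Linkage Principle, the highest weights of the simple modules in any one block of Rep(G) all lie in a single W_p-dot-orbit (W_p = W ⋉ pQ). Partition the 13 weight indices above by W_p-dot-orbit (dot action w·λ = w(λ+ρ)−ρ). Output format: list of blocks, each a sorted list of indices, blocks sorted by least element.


D_4 Cartan matrix, 4 simple roots permuted; ρ=(1,1,1,1).

Alcove-folded reps (p=29, 13 weights, presented ϖ-order):

  1: (11, 0, 1, 10);  2: (11, 0, 1, 10);  3: (5, 2, 12, 1);  4: (5, 2, 12, 1);  5: (11, 0, 1, 10);  6: (5, 2, 12, 1);  7: (11, 0, 1, 10);  8: (4, 4, 14, 3);  9: (4, 4, 14, 3);  10: (4, 4, 14, 3);  11: (4, 4, 14, 3);  12: (5, 2, 12, 1);  13: (11, 0, 1, 10)

These 13 weights hit 3 W_29-dot-orbits; sizes (5, 4, 4):

[[1, 2, 5, 7, 13], [3, 4, 6, 12], [8, 9, 10, 11]]


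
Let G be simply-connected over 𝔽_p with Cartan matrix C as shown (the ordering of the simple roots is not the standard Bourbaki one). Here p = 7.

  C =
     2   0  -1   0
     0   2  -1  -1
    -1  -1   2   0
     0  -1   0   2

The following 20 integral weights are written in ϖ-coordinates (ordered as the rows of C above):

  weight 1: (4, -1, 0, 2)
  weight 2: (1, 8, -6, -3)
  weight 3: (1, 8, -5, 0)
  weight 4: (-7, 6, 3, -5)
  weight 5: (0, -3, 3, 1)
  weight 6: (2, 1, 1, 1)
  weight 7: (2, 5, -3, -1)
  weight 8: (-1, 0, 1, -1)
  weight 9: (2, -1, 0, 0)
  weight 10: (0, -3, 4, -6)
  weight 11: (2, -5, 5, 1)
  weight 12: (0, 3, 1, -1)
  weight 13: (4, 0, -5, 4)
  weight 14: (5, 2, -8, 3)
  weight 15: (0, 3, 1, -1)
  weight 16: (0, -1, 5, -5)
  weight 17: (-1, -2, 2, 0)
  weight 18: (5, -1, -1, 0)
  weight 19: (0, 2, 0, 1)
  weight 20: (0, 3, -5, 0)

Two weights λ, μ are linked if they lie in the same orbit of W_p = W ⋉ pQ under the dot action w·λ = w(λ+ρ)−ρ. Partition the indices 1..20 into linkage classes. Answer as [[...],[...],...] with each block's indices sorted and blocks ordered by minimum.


Cartan matrix: type A_4 (|W|=120); un-permuting the 4 rows.

Ā_7 reps of the 20 weights (A_4, coords as presented):

  [1] (3, 0, 1, 1) · [2] (1, 2, 2, 0) · [3] (1, 3, 1, 2) · [4] (0, 1, 2, 0) · [5] (1, 2, 2, 0) · [6] (1, 2, 2, 0) · [7] (1, 4, 2, 0) · [8] (0, 1, 2, 0) · [9] (3, 0, 1, 1) · [10] (1, 3, 1, 2) · [11] (1, 2, 2, 0) · [12] (1, 4, 2, 0) · [13] (1, 3, 1, 2) · [14] (1, 4, 2, 0) · [15] (1, 4, 2, 0) · [16] (1, 4, 2, 0) · [17] (0, 1, 2, 0) · [18] (6, 0, 0, 1) · [19] (1, 3, 1, 2) · [20] (3, 0, 1, 1)

The 20 indices split into 6 linkage classes (same alcove rep ⇔ same W_7-dot-orbit):

[[1, 9, 20], [2, 5, 6, 11], [3, 10, 13, 19], [4, 8, 17], [7, 12, 14, 15, 16], [18]]


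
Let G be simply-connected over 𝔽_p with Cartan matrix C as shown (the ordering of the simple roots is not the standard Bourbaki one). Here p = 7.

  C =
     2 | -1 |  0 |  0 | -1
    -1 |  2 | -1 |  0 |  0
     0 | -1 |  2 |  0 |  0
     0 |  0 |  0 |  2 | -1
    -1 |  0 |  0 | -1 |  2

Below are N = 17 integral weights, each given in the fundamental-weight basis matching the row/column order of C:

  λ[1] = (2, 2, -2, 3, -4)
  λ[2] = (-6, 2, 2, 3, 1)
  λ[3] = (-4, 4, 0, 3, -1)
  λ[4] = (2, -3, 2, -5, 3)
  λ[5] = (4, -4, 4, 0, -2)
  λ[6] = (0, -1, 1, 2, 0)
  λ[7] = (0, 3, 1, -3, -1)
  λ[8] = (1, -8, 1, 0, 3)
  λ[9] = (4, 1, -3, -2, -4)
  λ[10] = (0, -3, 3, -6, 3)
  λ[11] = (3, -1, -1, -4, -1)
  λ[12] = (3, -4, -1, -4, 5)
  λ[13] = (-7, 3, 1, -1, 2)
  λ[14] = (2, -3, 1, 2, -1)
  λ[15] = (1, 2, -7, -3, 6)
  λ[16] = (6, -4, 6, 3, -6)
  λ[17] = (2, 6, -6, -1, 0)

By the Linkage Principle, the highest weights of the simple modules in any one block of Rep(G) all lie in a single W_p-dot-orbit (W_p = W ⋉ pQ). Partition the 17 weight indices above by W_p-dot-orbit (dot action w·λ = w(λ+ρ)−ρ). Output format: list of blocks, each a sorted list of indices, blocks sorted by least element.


A_5 Cartan matrix, 5 simple roots permuted; ρ=(1,1,1,1,1).

Alcove-folded reps (p=7, 17 weights, presented ϖ-order):

  λ_1 → (0, 2, 1, 1, 3);  λ_2 → (0, 2, 1, 1, 3);  λ_3 → (0, 2, 1, 1, 3);  λ_4 → (1, 2, 0, 3, 0);  λ_5 → (1, 3, 2, 0, 1);  λ_6 → (1, 0, 2, 3, 1);  λ_7 → (1, 3, 2, 0, 1);  λ_8 → (1, 3, 2, 0, 1);  λ_9 → (1, 0, 2, 3, 1);  λ_10 → (1, 0, 2, 3, 1);  λ_11 → (1, 0, 0, 0, 3);  λ_12 → (1, 0, 0, 0, 3);  λ_13 → (1, 2, 0, 3, 0);  λ_14 → (1, 2, 0, 3, 0);  λ_15 → (1, 0, 2, 3, 1);  λ_16 → (1, 2, 0, 3, 0);  λ_17 → (0, 2, 1, 1, 3)

Partition of {1..17} into 5 W_7-dot-orbits:

[[1, 2, 3, 17], [4, 13, 14, 16], [5, 7, 8], [6, 9, 10, 15], [11, 12]]


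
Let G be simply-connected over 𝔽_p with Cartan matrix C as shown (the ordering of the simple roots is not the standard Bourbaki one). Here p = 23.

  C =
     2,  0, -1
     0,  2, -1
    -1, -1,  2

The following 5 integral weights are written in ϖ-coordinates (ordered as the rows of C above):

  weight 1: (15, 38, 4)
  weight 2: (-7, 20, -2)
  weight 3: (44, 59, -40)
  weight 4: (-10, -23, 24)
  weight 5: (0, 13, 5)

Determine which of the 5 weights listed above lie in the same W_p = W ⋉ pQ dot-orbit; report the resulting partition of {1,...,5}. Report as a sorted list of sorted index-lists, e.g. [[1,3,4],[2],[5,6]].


Cartan matrix: type A_3 (|W|=24); un-permuting the 3 rows.

Folding the 5 weights λ_j+ρ into Ā_23 (reps in the given 3-coord order):

  λ_1+ρ ↦ (5, 14, 2)
  λ_2+ρ ↦ (1, 14, 6)
  λ_3+ρ ↦ (1, 14, 6)
  λ_4+ρ ↦ (1, 14, 6)
  λ_5+ρ ↦ (1, 14, 6)

These 5 weights hit 2 W_23-dot-orbits; sizes (1, 4):

[[1], [2, 3, 4, 5]]


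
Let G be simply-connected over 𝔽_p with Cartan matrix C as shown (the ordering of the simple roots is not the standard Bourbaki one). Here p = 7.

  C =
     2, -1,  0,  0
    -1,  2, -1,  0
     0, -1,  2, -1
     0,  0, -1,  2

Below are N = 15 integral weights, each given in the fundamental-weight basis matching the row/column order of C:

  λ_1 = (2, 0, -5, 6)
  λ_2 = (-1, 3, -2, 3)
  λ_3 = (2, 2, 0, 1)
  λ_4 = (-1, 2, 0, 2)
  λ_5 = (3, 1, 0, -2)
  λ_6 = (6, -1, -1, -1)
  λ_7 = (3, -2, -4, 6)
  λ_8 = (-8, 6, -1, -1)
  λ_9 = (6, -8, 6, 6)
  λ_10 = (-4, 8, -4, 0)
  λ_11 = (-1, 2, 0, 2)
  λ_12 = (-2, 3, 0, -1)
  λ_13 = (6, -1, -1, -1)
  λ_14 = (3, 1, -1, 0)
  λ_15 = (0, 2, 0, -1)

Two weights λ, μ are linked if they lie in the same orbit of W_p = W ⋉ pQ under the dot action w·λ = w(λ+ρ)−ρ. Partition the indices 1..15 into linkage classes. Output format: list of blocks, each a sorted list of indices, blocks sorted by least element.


C ↔ A_4 under row/col permutation; |W(A_4)| = 120.

Each λ_j+ρ reduced to Ā_7; 4-tuples below use C's row order:

  λ_1 → (0, 3, 1, 3)
  λ_2 → (0, 3, 1, 3)
  λ_3 → (1, 3, 1, 0)
  λ_4 → (0, 3, 1, 3)
  λ_5 → (4, 2, 0, 1)
  λ_6 → (7, 0, 0, 0)
  λ_7 → (0, 3, 1, 3)
  λ_8 → (7, 0, 0, 0)
  λ_9 → (7, 0, 0, 0)
  λ_10 → (1, 3, 1, 0)
  λ_11 → (0, 3, 1, 3)
  λ_12 → (1, 3, 1, 0)
  λ_13 → (7, 0, 0, 0)
  λ_14 → (4, 2, 0, 1)
  λ_15 → (1, 3, 1, 0)

Linkage partition of the 15 weights (4 classes, p=7):

[[1, 2, 4, 7, 11], [3, 10, 12, 15], [5, 14], [6, 8, 9, 13]]


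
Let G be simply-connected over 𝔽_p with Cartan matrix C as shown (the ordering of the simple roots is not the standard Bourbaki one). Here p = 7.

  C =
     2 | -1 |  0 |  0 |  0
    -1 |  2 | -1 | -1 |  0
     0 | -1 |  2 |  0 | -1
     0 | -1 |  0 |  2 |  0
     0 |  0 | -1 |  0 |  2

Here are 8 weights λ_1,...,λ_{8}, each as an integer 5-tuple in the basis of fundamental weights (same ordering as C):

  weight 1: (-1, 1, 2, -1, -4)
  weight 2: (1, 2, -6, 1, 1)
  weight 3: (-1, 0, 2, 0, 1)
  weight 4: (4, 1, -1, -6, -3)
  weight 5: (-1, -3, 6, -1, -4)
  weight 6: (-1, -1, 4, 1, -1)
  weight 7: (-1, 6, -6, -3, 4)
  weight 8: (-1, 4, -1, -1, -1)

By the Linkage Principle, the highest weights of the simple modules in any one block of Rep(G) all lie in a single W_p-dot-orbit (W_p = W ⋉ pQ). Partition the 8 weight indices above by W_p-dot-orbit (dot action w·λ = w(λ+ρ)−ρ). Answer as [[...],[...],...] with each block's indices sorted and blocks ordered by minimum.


Root system D_5: the 5×5 matrix C matches after relabeling.

W_7-reps of the 8 weights in Ā_7 (same 5-coord order as C):

  [1] (0, 2, 0, 0, 3)
  [2] (0, 2, 0, 0, 3)
  [3] (0, 0, 1, 1, 1)
  [4] (0, 2, 0, 0, 3)
  [5] (0, 2, 0, 0, 3)
  [6] (0, 0, 0, 2, 0)
  [7] (0, 0, 0, 2, 0)
  [8] (0, 2, 0, 0, 3)

Partition of {1..8} into 3 W_7-dot-orbits:

[[1, 2, 4, 5, 8], [3], [6, 7]]


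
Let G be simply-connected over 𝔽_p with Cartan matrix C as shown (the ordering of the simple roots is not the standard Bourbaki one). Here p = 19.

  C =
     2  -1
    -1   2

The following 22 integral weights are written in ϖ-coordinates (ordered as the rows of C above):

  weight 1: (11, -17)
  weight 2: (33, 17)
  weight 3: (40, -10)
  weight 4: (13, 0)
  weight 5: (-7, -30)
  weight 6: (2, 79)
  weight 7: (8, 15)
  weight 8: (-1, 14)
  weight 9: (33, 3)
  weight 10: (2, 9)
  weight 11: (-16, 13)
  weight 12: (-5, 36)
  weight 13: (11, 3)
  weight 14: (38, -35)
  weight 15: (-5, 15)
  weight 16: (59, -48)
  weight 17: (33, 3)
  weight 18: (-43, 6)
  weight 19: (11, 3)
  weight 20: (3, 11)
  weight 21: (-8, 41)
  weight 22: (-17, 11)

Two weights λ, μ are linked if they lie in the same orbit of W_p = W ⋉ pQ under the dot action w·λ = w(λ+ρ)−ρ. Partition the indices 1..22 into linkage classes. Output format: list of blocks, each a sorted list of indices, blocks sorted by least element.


Dynkin diagram of C (from the 2 off-diagonal −1 entries): A_2.

λ_j+ρ reflected into Ā_19 (⟨·,θ^∨⟩≤19); 2-tuples as given:

  [1] (4, 12);  [2] (14, 1);  [3] (3, 10);  [4] (14, 1);  [5] (3, 10);  [6] (4, 12);  [7] (3, 10);  [8] (0, 15);  [9] (0, 15);  [10] (3, 10);  [11] (14, 1);  [12] (14, 1);  [13] (12, 4);  [14] (14, 1);  [15] (4, 12);  [16] (3, 10);  [17] (0, 15);  [18] (12, 4);  [19] (12, 4);  [20] (4, 12);  [21] (12, 4);  [22] (12, 4)

Linkage partition of the 22 weights (5 classes, p=19):

[[1, 6, 15, 20], [2, 4, 11, 12, 14], [3, 5, 7, 10, 16], [8, 9, 17], [13, 18, 19, 21, 22]]
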